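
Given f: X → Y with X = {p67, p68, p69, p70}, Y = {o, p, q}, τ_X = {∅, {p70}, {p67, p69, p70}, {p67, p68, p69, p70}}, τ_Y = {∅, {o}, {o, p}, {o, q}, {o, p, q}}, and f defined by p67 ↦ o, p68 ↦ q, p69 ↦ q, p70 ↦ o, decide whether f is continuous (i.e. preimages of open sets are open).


f is NOT continuous.

Compute f^{-1}(U) for each U ∈ τ_Y:
  U = ∅: f^{-1}(U) = ∅ ∈ τ_X ✓.
  U = {o}: f^{-1}(U) = {p67, p70} ∉ τ_X ✗.
  U = {o, p}: f^{-1}(U) = {p67, p70} ∉ τ_X ✗.
  U = {o, q}: f^{-1}(U) = {p67, p68, p69, p70} ∈ τ_X ✓.
  U = {o, p, q}: f^{-1}(U) = {p67, p68, p69, p70} ∈ τ_X ✓.
Found U = {o} with f^{-1}(U) = {p67, p70} not in τ_X. Therefore f is NOT continuous.


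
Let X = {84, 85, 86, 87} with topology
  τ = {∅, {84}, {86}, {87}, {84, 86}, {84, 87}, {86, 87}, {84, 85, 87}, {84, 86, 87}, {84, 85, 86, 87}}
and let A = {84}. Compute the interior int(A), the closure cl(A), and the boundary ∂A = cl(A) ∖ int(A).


int(A) = {84}, cl(A) = {84, 85}, ∂A = {85}.

Closed sets in (X, τ) are complements of opens:
  closed(X, τ) = {∅, {85}, {86}, {84, 85}, {85, 86}, {85, 87}, {84, 85, 86}, {84, 85, 87}, {85, 86, 87}, {84, 85, 86, 87}}.
int(A) = ⋃ {U ∈ τ : U ⊆ A}. Opens contained in A: ∅, {84}.
Taking the union of these: int(A) = {84}.
cl(A) = ⋂ {C closed : A ⊆ C}. Closed sets containing A: {84, 85}, {84, 85, 86}, {84, 85, 87}, {84, 85, 86, 87}.
Intersecting these: cl(A) = {84, 85}.
∂A = cl(A) ∖ int(A) = {84, 85} ∖ {84} = {85}.


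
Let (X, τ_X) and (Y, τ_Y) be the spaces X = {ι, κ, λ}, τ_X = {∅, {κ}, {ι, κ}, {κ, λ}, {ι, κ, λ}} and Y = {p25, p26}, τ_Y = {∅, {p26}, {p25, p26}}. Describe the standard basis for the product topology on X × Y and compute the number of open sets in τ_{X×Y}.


Basis B = {∅ × ∅, {κ} × {p26}, {ι, κ} × {p26}, {κ} × {p25, p26}, {κ, λ} × {p26}, {ι, κ, λ} × {p26}, {ι, κ} × {p25, p26}, {κ, λ} × {p25, p26}, {ι, κ, λ} × {p25, p26}}; |τ_{X×Y}| = 14.

Enumerate products U × V with U ∈ τ_X, V ∈ τ_Y (deduplicated):
  ∅ × ∅ = {} (∅)
  {κ} × {p26} = {(κ,p26)}
  {ι, κ} × {p26} = {(ι,p26), (κ,p26)}
  {κ} × {p25, p26} = {(κ,p25), (κ,p26)}
  {κ, λ} × {p26} = {(κ,p26), (λ,p26)}
  {ι, κ, λ} × {p26} = {(ι,p26), (κ,p26), (λ,p26)}
  {ι, κ} × {p25, p26} = {(ι,p25), (ι,p26), (κ,p25), (κ,p26)}
  {κ, λ} × {p25, p26} = {(κ,p25), (κ,p26), (λ,p25), (λ,p26)}
  {ι, κ, λ} × {p25, p26} = {(ι,p25), (ι,p26), (κ,p25), (κ,p26), (λ,p25), (λ,p26)}
These 9 distinct sets form the basis B.
Close under arbitrary unions to get τ_{X×Y}; counting gives |τ_{X×Y}| = 14.


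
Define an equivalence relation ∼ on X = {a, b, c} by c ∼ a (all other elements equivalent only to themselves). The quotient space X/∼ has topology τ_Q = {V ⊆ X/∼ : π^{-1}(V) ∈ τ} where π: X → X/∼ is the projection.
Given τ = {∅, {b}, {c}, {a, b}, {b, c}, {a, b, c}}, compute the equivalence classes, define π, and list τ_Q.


X/∼ = {[a=c], [b]}; |τ_Q| = 3.

Equivalence classes: [a=c], [b].
Quotient map π: X → X/∼ sends a ↦ [a=c], b ↦ [b], c ↦ [a=c].
For each subset V ⊆ X/∼, compute π^{-1}(V) ⊆ X and check whether π^{-1}(V) ∈ τ. V is open in τ_Q iff π^{-1}(V) ∈ τ.
  V = {}: π^{-1}(V) = ∅ ∈ τ ✓.
  V = {[a=c]}: π^{-1}(V) = {a, c} ∉ τ ✗.
  V = {[b]}: π^{-1}(V) = {b} ∈ τ ✓.
  V = {[a=c], [b]}: π^{-1}(V) = {a, b, c} ∈ τ ✓.
Open sets in the quotient: τ_Q = {{}, {[b]}, {[a=c], [b]}} (3 elements).


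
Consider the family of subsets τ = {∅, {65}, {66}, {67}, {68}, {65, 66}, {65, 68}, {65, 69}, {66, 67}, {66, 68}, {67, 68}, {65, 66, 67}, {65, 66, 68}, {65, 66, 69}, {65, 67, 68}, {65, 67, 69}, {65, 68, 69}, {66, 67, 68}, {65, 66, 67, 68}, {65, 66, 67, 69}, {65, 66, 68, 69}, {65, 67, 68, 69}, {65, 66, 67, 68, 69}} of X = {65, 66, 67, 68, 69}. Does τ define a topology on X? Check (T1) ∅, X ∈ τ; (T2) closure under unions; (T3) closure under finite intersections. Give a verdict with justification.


τ is NOT a topology on X.

Axiom (T1): ∅ ∈ τ? Yes; X ∈ τ? Yes.
Axiom (T2/T3): check pairwise unions and intersections of members of τ.
Counterexample for (T2): {65} ∪ {67} = {65, 67} ∉ τ. Therefore τ is NOT a topology.


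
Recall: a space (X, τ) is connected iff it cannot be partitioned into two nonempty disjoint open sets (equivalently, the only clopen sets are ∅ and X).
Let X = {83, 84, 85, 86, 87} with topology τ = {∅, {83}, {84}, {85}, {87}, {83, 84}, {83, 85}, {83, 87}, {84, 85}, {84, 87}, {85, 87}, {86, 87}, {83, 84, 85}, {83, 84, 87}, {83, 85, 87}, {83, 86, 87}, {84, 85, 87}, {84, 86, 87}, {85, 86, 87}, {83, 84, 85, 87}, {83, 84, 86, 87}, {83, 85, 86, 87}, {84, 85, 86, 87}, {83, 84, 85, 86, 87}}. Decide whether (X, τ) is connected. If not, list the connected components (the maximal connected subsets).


(X, τ) is disconnected; components = [{83}, {84}, {85}, {86, 87}].

Find clopen sets (U ∈ τ with X ∖ U ∈ τ):
  U = ∅, X ∖ U = {83, 84, 85, 86, 87} — both open, so U is clopen.
  U = {83}, X ∖ U = {84, 85, 86, 87} — both open, so U is clopen.
  U = {84}, X ∖ U = {83, 85, 86, 87} — both open, so U is clopen.
  U = {85}, X ∖ U = {83, 84, 86, 87} — both open, so U is clopen.
  U = {83, 84}, X ∖ U = {85, 86, 87} — both open, so U is clopen.
  U = {83, 85}, X ∖ U = {84, 86, 87} — both open, so U is clopen.
  U = {84, 85}, X ∖ U = {83, 86, 87} — both open, so U is clopen.
  U = {86, 87}, X ∖ U = {83, 84, 85} — both open, so U is clopen.
  U = {83, 84, 85}, X ∖ U = {86, 87} — both open, so U is clopen.
  U = {83, 86, 87}, X ∖ U = {84, 85} — both open, so U is clopen.
  U = {84, 86, 87}, X ∖ U = {83, 85} — both open, so U is clopen.
  U = {85, 86, 87}, X ∖ U = {83, 84} — both open, so U is clopen.
  U = {83, 84, 86, 87}, X ∖ U = {85} — both open, so U is clopen.
  U = {83, 85, 86, 87}, X ∖ U = {84} — both open, so U is clopen.
  U = {84, 85, 86, 87}, X ∖ U = {83} — both open, so U is clopen.
  U = {83, 84, 85, 86, 87}, X ∖ U = ∅ — both open, so U is clopen.
Nontrivial clopen(s) exist: e.g. {83, 84, 85}. So (X, τ) is disconnected.
Compute connected components by grouping points that agree on all clopens:
  component: {83}
  component: {84}
  component: {85}
  component: {86, 87}


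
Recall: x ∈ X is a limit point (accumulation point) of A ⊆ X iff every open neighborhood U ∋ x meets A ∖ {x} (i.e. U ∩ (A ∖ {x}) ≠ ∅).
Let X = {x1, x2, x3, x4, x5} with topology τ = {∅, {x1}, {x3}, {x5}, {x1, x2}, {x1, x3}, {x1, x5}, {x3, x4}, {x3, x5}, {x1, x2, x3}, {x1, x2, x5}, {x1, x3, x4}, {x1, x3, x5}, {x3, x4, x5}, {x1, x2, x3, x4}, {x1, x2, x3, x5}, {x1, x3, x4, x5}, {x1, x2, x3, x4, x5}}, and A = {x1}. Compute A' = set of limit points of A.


A' = {x2}

For each x ∈ X, list the open sets U ∈ τ with x ∈ U, then check whether U ∩ (A ∖ {x}) ≠ ∅ for every such U.
  x = x1: open {x1} ∋ x has {x1} ∩ (A ∖ {x1}) = ∅, so x is NOT a limit point.
  x = x2: opens ∋ x are {x1, x2}, {x1, x2, x3}, {x1, x2, x5}, {x1, x2, x3, x4}, {x1, x2, x3, x5}, {x1, x2, x3, x4, x5}; each meets A ∖ {x2}, so x IS a limit point.
  x = x3: open {x3} ∋ x has {x3} ∩ (A ∖ {x3}) = ∅, so x is NOT a limit point.
  x = x4: open {x3, x4} ∋ x has {x3, x4} ∩ (A ∖ {x4}) = ∅, so x is NOT a limit point.
  x = x5: open {x5} ∋ x has {x5} ∩ (A ∖ {x5}) = ∅, so x is NOT a limit point.
Collecting: A' = {x2}.


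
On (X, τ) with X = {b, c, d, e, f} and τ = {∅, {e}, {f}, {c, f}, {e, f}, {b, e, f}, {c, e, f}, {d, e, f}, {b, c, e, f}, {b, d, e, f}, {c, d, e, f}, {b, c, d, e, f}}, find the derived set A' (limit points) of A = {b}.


A' = ∅

For each x ∈ X, list the open sets U ∈ τ with x ∈ U, then check whether U ∩ (A ∖ {x}) ≠ ∅ for every such U.
  x = b: open {b, e, f} ∋ x has {b, e, f} ∩ (A ∖ {b}) = ∅, so x is NOT a limit point.
  x = c: open {c, f} ∋ x has {c, f} ∩ (A ∖ {c}) = ∅, so x is NOT a limit point.
  x = d: open {d, e, f} ∋ x has {d, e, f} ∩ (A ∖ {d}) = ∅, so x is NOT a limit point.
  x = e: open {e} ∋ x has {e} ∩ (A ∖ {e}) = ∅, so x is NOT a limit point.
  x = f: open {f} ∋ x has {f} ∩ (A ∖ {f}) = ∅, so x is NOT a limit point.
Collecting: A' = ∅.


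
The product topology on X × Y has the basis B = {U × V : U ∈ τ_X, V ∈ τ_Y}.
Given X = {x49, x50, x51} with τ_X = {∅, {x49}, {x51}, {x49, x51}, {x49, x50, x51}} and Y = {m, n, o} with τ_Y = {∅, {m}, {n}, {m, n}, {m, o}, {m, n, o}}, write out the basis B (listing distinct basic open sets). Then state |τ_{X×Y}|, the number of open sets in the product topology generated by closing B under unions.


Basis B = {∅ × ∅, {x49} × {m}, {x49} × {n}, {x51} × {m}, {x51} × {n}, {x49} × {m, n}, {x49} × {m, o}, {x49, x51} × {m}, {x49, x51} × {n}, {x51} × {m, n}, {x51} × {m, o}, {x49} × {m, n, o}, {x49, x50, x51} × {m}, {x49, x50, x51} × {n}, {x51} × {m, n, o}, {x49, x51} × {m, n}, {x49, x51} × {m, o}, {x49, x51} × {m, n, o}, {x49, x50, x51} × {m, n}, {x49, x50, x51} × {m, o}, {x49, x50, x51} × {m, n, o}}; |τ_{X×Y}| = 70.

Enumerate products U × V with U ∈ τ_X, V ∈ τ_Y (deduplicated):
  ∅ × ∅ = {} (∅)
  {x49} × {m} = {(x49,m)}
  {x49} × {n} = {(x49,n)}
  {x51} × {m} = {(x51,m)}
  {x51} × {n} = {(x51,n)}
  {x49} × {m, n} = {(x49,m), (x49,n)}
  {x49} × {m, o} = {(x49,m), (x49,o)}
  {x49, x51} × {m} = {(x49,m), (x51,m)}
  {x49, x51} × {n} = {(x49,n), (x51,n)}
  {x51} × {m, n} = {(x51,m), (x51,n)}
  {x51} × {m, o} = {(x51,m), (x51,o)}
  {x49} × {m, n, o} = {(x49,m), (x49,n), (x49,o)}
  {x49, x50, x51} × {m} = {(x49,m), (x50,m), (x51,m)}
  {x49, x50, x51} × {n} = {(x49,n), (x50,n), (x51,n)}
  {x51} × {m, n, o} = {(x51,m), (x51,n), (x51,o)}
  {x49, x51} × {m, n} = {(x49,m), (x49,n), (x51,m), (x51,n)}
  {x49, x51} × {m, o} = {(x49,m), (x49,o), (x51,m), (x51,o)}
  {x49, x51} × {m, n, o} = {(x49,m), (x49,n), (x49,o), (x51,m), (x51,n), (x51,o)}
  {x49, x50, x51} × {m, n} = {(x49,m), (x49,n), (x50,m), (x50,n), (x51,m), (x51,n)}
  {x49, x50, x51} × {m, o} = {(x49,m), (x49,o), (x50,m), (x50,o), (x51,m), (x51,o)}
  {x49, x50, x51} × {m, n, o} = {(x49,m), (x49,n), (x49,o), (x50,m), (x50,n), (x50,o), (x51,m), (x51,n), (x51,o)}
These 21 distinct sets form the basis B.
Close under arbitrary unions to get τ_{X×Y}; counting gives |τ_{X×Y}| = 70.


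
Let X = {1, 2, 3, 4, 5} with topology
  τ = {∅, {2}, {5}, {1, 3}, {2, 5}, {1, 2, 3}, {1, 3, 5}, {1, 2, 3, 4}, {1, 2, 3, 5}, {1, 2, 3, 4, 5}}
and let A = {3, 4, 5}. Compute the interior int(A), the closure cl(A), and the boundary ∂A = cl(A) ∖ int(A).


int(A) = {5}, cl(A) = {1, 3, 4, 5}, ∂A = {1, 3, 4}.

Closed sets in (X, τ) are complements of opens:
  closed(X, τ) = {∅, {4}, {5}, {2, 4}, {4, 5}, {1, 3, 4}, {2, 4, 5}, {1, 2, 3, 4}, {1, 3, 4, 5}, {1, 2, 3, 4, 5}}.
int(A) = ⋃ {U ∈ τ : U ⊆ A}. Opens contained in A: ∅, {5}.
Taking the union of these: int(A) = {5}.
cl(A) = ⋂ {C closed : A ⊆ C}. Closed sets containing A: {1, 3, 4, 5}, {1, 2, 3, 4, 5}.
Intersecting these: cl(A) = {1, 3, 4, 5}.
∂A = cl(A) ∖ int(A) = {1, 3, 4, 5} ∖ {5} = {1, 3, 4}.


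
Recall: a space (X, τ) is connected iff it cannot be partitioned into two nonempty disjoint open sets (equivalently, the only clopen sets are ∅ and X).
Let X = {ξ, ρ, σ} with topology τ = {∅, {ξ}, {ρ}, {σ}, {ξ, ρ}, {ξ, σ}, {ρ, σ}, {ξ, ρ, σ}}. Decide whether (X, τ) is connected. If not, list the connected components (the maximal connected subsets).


(X, τ) is disconnected; components = [{ξ}, {ρ}, {σ}].

Find clopen sets (U ∈ τ with X ∖ U ∈ τ):
  U = ∅, X ∖ U = {ξ, ρ, σ} — both open, so U is clopen.
  U = {ξ}, X ∖ U = {ρ, σ} — both open, so U is clopen.
  U = {ρ}, X ∖ U = {ξ, σ} — both open, so U is clopen.
  U = {σ}, X ∖ U = {ξ, ρ} — both open, so U is clopen.
  U = {ξ, ρ}, X ∖ U = {σ} — both open, so U is clopen.
  U = {ξ, σ}, X ∖ U = {ρ} — both open, so U is clopen.
  U = {ρ, σ}, X ∖ U = {ξ} — both open, so U is clopen.
  U = {ξ, ρ, σ}, X ∖ U = ∅ — both open, so U is clopen.
Nontrivial clopen(s) exist: e.g. {ξ, σ}. So (X, τ) is disconnected.
Compute connected components by grouping points that agree on all clopens:
  component: {ξ}
  component: {ρ}
  component: {σ}


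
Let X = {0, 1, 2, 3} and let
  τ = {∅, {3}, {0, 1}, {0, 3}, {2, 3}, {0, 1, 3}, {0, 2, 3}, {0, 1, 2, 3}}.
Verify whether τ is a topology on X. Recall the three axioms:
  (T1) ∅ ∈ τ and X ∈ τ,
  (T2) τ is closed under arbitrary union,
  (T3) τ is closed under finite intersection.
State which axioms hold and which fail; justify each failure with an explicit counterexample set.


τ is NOT a topology on X.

Axiom (T1): ∅ ∈ τ? Yes; X ∈ τ? Yes.
Axiom (T2/T3): check pairwise unions and intersections of members of τ.
Counterexample for (T3): {0, 1} ∩ {0, 3} = {0} ∉ τ. Therefore τ is NOT a topology.


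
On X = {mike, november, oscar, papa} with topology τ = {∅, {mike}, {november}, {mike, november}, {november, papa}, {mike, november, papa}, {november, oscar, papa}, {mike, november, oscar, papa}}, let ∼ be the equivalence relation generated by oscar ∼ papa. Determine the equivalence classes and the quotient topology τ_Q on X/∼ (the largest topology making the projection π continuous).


X/∼ = {[mike], [november], [oscar=papa]}; |τ_Q| = 6.

Equivalence classes: [mike], [november], [oscar=papa].
Quotient map π: X → X/∼ sends mike ↦ [mike], november ↦ [november], oscar ↦ [oscar=papa], papa ↦ [oscar=papa].
For each subset V ⊆ X/∼, compute π^{-1}(V) ⊆ X and check whether π^{-1}(V) ∈ τ. V is open in τ_Q iff π^{-1}(V) ∈ τ.
  V = {}: π^{-1}(V) = ∅ ∈ τ ✓.
  V = {[mike]}: π^{-1}(V) = {mike} ∈ τ ✓.
  V = {[november]}: π^{-1}(V) = {november} ∈ τ ✓.
  V = {[mike], [november]}: π^{-1}(V) = {mike, november} ∈ τ ✓.
  V = {[oscar=papa]}: π^{-1}(V) = {oscar, papa} ∉ τ ✗.
  V = {[mike], [oscar=papa]}: π^{-1}(V) = {mike, oscar, papa} ∉ τ ✗.
  V = {[november], [oscar=papa]}: π^{-1}(V) = {november, oscar, papa} ∈ τ ✓.
  V = {[mike], [november], [oscar=papa]}: π^{-1}(V) = {mike, november, oscar, papa} ∈ τ ✓.
Open sets in the quotient: τ_Q = {{}, {[mike]}, {[november]}, {[mike], [november]}, {[november], [oscar=papa]}, {[mike], [november], [oscar=papa]}} (6 elements).


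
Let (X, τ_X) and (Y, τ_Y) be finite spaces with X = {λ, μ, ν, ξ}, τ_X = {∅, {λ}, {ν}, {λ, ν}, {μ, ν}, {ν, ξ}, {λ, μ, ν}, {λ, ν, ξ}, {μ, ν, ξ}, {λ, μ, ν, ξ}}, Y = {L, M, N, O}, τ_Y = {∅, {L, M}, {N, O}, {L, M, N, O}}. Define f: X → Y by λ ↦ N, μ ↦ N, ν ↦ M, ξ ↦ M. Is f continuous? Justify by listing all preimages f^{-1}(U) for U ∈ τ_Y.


f is NOT continuous.

Compute f^{-1}(U) for each U ∈ τ_Y:
  U = ∅: f^{-1}(U) = ∅ ∈ τ_X ✓.
  U = {L, M}: f^{-1}(U) = {ν, ξ} ∈ τ_X ✓.
  U = {N, O}: f^{-1}(U) = {λ, μ} ∉ τ_X ✗.
  U = {L, M, N, O}: f^{-1}(U) = {λ, μ, ν, ξ} ∈ τ_X ✓.
Found U = {N, O} with f^{-1}(U) = {λ, μ} not in τ_X. Therefore f is NOT continuous.


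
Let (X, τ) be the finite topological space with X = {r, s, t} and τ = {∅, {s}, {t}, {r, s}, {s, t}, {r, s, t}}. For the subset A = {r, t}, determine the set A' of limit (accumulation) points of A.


A' = ∅

For each x ∈ X, list the open sets U ∈ τ with x ∈ U, then check whether U ∩ (A ∖ {x}) ≠ ∅ for every such U.
  x = r: open {r, s} ∋ x has {r, s} ∩ (A ∖ {r}) = ∅, so x is NOT a limit point.
  x = s: open {s} ∋ x has {s} ∩ (A ∖ {s}) = ∅, so x is NOT a limit point.
  x = t: open {t} ∋ x has {t} ∩ (A ∖ {t}) = ∅, so x is NOT a limit point.
Collecting: A' = ∅.


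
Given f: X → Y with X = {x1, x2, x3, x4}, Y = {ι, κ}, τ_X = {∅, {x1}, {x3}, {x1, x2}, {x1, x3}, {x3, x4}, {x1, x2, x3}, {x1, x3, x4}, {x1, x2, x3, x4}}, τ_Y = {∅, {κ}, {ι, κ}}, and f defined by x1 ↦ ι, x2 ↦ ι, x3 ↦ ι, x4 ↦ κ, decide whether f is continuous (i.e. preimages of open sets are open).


f is NOT continuous.

Compute f^{-1}(U) for each U ∈ τ_Y:
  U = ∅: f^{-1}(U) = ∅ ∈ τ_X ✓.
  U = {κ}: f^{-1}(U) = {x4} ∉ τ_X ✗.
  U = {ι, κ}: f^{-1}(U) = {x1, x2, x3, x4} ∈ τ_X ✓.
Found U = {κ} with f^{-1}(U) = {x4} not in τ_X. Therefore f is NOT continuous.


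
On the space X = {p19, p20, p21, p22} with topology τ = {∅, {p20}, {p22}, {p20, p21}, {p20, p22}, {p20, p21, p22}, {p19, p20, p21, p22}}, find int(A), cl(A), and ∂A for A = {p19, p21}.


int(A) = ∅, cl(A) = {p19, p21}, ∂A = {p19, p21}.

Closed sets in (X, τ) are complements of opens:
  closed(X, τ) = {∅, {p19}, {p19, p21}, {p19, p22}, {p19, p20, p21}, {p19, p21, p22}, {p19, p20, p21, p22}}.
int(A) = ⋃ {U ∈ τ : U ⊆ A}. Opens contained in A: ∅.
Taking the union of these: int(A) = ∅.
cl(A) = ⋂ {C closed : A ⊆ C}. Closed sets containing A: {p19, p21}, {p19, p20, p21}, {p19, p21, p22}, {p19, p20, p21, p22}.
Intersecting these: cl(A) = {p19, p21}.
∂A = cl(A) ∖ int(A) = {p19, p21} ∖ ∅ = {p19, p21}.


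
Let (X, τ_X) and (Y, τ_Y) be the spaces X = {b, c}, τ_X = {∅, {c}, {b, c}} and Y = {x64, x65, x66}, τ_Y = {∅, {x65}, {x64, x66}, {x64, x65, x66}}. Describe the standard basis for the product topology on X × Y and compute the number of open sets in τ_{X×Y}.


Basis B = {∅ × ∅, {c} × {x65}, {b, c} × {x65}, {c} × {x64, x66}, {c} × {x64, x65, x66}, {b, c} × {x64, x66}, {b, c} × {x64, x65, x66}}; |τ_{X×Y}| = 9.

Enumerate products U × V with U ∈ τ_X, V ∈ τ_Y (deduplicated):
  ∅ × ∅ = {} (∅)
  {c} × {x65} = {(c,x65)}
  {b, c} × {x65} = {(b,x65), (c,x65)}
  {c} × {x64, x66} = {(c,x64), (c,x66)}
  {c} × {x64, x65, x66} = {(c,x64), (c,x65), (c,x66)}
  {b, c} × {x64, x66} = {(b,x64), (b,x66), (c,x64), (c,x66)}
  {b, c} × {x64, x65, x66} = {(b,x64), (b,x65), (b,x66), (c,x64), (c,x65), (c,x66)}
These 7 distinct sets form the basis B.
Close under arbitrary unions to get τ_{X×Y}; counting gives |τ_{X×Y}| = 9.


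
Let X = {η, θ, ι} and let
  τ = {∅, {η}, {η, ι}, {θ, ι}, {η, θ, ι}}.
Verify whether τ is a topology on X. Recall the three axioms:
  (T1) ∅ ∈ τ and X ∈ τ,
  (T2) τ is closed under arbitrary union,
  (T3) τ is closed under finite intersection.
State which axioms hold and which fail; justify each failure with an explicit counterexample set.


τ is NOT a topology on X.

Axiom (T1): ∅ ∈ τ? Yes; X ∈ τ? Yes.
Axiom (T2/T3): check pairwise unions and intersections of members of τ.
Counterexample for (T3): {η, ι} ∩ {θ, ι} = {ι} ∉ τ. Therefore τ is NOT a topology.


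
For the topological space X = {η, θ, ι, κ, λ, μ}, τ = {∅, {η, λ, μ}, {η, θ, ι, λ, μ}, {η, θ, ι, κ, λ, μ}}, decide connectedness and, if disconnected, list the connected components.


(X, τ) is connected.

Find clopen sets (U ∈ τ with X ∖ U ∈ τ):
  U = ∅, X ∖ U = {η, θ, ι, κ, λ, μ} — both open, so U is clopen.
  U = {η, θ, ι, κ, λ, μ}, X ∖ U = ∅ — both open, so U is clopen.
Only trivial clopens (∅ and X) exist, so (X, τ) is connected.
Compute connected components by grouping points that agree on all clopens:
  component: {η, θ, ι, κ, λ, μ}


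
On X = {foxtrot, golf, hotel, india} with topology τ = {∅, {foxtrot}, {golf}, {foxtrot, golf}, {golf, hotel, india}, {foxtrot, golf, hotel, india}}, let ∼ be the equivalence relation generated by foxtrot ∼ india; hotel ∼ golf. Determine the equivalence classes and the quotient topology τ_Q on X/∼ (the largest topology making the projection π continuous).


X/∼ = {[foxtrot=india], [golf=hotel]}; |τ_Q| = 2.

Equivalence classes: [foxtrot=india], [golf=hotel].
Quotient map π: X → X/∼ sends foxtrot ↦ [foxtrot=india], golf ↦ [golf=hotel], hotel ↦ [golf=hotel], india ↦ [foxtrot=india].
For each subset V ⊆ X/∼, compute π^{-1}(V) ⊆ X and check whether π^{-1}(V) ∈ τ. V is open in τ_Q iff π^{-1}(V) ∈ τ.
  V = {}: π^{-1}(V) = ∅ ∈ τ ✓.
  V = {[foxtrot=india]}: π^{-1}(V) = {foxtrot, india} ∉ τ ✗.
  V = {[golf=hotel]}: π^{-1}(V) = {golf, hotel} ∉ τ ✗.
  V = {[foxtrot=india], [golf=hotel]}: π^{-1}(V) = {foxtrot, golf, hotel, india} ∈ τ ✓.
Open sets in the quotient: τ_Q = {{}, {[foxtrot=india], [golf=hotel]}} (2 elements).


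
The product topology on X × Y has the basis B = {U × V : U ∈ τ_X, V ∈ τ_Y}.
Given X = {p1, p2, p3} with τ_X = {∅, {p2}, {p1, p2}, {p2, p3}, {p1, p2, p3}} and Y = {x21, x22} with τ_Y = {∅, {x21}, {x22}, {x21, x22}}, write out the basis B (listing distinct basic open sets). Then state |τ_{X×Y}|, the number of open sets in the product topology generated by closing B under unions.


Basis B = {∅ × ∅, {p2} × {x21}, {p2} × {x22}, {p1, p2} × {x21}, {p1, p2} × {x22}, {p2} × {x21, x22}, {p2, p3} × {x21}, {p2, p3} × {x22}, {p1, p2, p3} × {x21}, {p1, p2, p3} × {x22}, {p1, p2} × {x21, x22}, {p2, p3} × {x21, x22}, {p1, p2, p3} × {x21, x22}}; |τ_{X×Y}| = 25.

Enumerate products U × V with U ∈ τ_X, V ∈ τ_Y (deduplicated):
  ∅ × ∅ = {} (∅)
  {p2} × {x21} = {(p2,x21)}
  {p2} × {x22} = {(p2,x22)}
  {p1, p2} × {x21} = {(p1,x21), (p2,x21)}
  {p1, p2} × {x22} = {(p1,x22), (p2,x22)}
  {p2} × {x21, x22} = {(p2,x21), (p2,x22)}
  {p2, p3} × {x21} = {(p2,x21), (p3,x21)}
  {p2, p3} × {x22} = {(p2,x22), (p3,x22)}
  {p1, p2, p3} × {x21} = {(p1,x21), (p2,x21), (p3,x21)}
  {p1, p2, p3} × {x22} = {(p1,x22), (p2,x22), (p3,x22)}
  {p1, p2} × {x21, x22} = {(p1,x21), (p1,x22), (p2,x21), (p2,x22)}
  {p2, p3} × {x21, x22} = {(p2,x21), (p2,x22), (p3,x21), (p3,x22)}
  {p1, p2, p3} × {x21, x22} = {(p1,x21), (p1,x22), (p2,x21), (p2,x22), (p3,x21), (p3,x22)}
These 13 distinct sets form the basis B.
Close under arbitrary unions to get τ_{X×Y}; counting gives |τ_{X×Y}| = 25.


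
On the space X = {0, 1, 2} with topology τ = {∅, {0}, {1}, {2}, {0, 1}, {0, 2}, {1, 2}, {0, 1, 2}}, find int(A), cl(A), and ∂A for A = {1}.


int(A) = {1}, cl(A) = {1}, ∂A = ∅.

Closed sets in (X, τ) are complements of opens:
  closed(X, τ) = {∅, {0}, {1}, {2}, {0, 1}, {0, 2}, {1, 2}, {0, 1, 2}}.
int(A) = ⋃ {U ∈ τ : U ⊆ A}. Opens contained in A: ∅, {1}.
Taking the union of these: int(A) = {1}.
cl(A) = ⋂ {C closed : A ⊆ C}. Closed sets containing A: {1}, {0, 1}, {1, 2}, {0, 1, 2}.
Intersecting these: cl(A) = {1}.
∂A = cl(A) ∖ int(A) = {1} ∖ {1} = ∅.


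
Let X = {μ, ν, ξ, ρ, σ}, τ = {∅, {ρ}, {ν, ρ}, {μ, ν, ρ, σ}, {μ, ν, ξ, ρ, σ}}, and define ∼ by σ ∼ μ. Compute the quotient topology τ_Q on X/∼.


X/∼ = {[μ=σ], [ν], [ξ], [ρ]}; |τ_Q| = 5.

Equivalence classes: [μ=σ], [ν], [ξ], [ρ].
Quotient map π: X → X/∼ sends μ ↦ [μ=σ], ν ↦ [ν], ξ ↦ [ξ], ρ ↦ [ρ], σ ↦ [μ=σ].
For each subset V ⊆ X/∼, compute π^{-1}(V) ⊆ X and check whether π^{-1}(V) ∈ τ. V is open in τ_Q iff π^{-1}(V) ∈ τ.
  V = {}: π^{-1}(V) = ∅ ∈ τ ✓.
  V = {[μ=σ]}: π^{-1}(V) = {μ, σ} ∉ τ ✗.
  V = {[ν]}: π^{-1}(V) = {ν} ∉ τ ✗.
  V = {[μ=σ], [ν]}: π^{-1}(V) = {μ, ν, σ} ∉ τ ✗.
  V = {[ξ]}: π^{-1}(V) = {ξ} ∉ τ ✗.
  V = {[μ=σ], [ξ]}: π^{-1}(V) = {μ, ξ, σ} ∉ τ ✗.
  V = {[ν], [ξ]}: π^{-1}(V) = {ν, ξ} ∉ τ ✗.
  V = {[μ=σ], [ν], [ξ]}: π^{-1}(V) = {μ, ν, ξ, σ} ∉ τ ✗.
  V = {[ρ]}: π^{-1}(V) = {ρ} ∈ τ ✓.
  V = {[μ=σ], [ρ]}: π^{-1}(V) = {μ, ρ, σ} ∉ τ ✗.
  V = {[ν], [ρ]}: π^{-1}(V) = {ν, ρ} ∈ τ ✓.
  V = {[μ=σ], [ν], [ρ]}: π^{-1}(V) = {μ, ν, ρ, σ} ∈ τ ✓.
  V = {[ξ], [ρ]}: π^{-1}(V) = {ξ, ρ} ∉ τ ✗.
  V = {[μ=σ], [ξ], [ρ]}: π^{-1}(V) = {μ, ξ, ρ, σ} ∉ τ ✗.
  V = {[ν], [ξ], [ρ]}: π^{-1}(V) = {ν, ξ, ρ} ∉ τ ✗.
  V = {[μ=σ], [ν], [ξ], [ρ]}: π^{-1}(V) = {μ, ν, ξ, ρ, σ} ∈ τ ✓.
Open sets in the quotient: τ_Q = {{}, {[ρ]}, {[ν], [ρ]}, {[μ=σ], [ν], [ρ]}, {[μ=σ], [ν], [ξ], [ρ]}} (5 elements).


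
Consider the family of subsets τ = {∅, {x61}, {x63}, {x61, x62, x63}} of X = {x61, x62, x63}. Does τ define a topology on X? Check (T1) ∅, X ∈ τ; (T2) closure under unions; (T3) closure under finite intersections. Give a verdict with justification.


τ is NOT a topology on X.

Axiom (T1): ∅ ∈ τ? Yes; X ∈ τ? Yes.
Axiom (T2/T3): check pairwise unions and intersections of members of τ.
Counterexample for (T2): {x61} ∪ {x63} = {x61, x63} ∉ τ. Therefore τ is NOT a topology.


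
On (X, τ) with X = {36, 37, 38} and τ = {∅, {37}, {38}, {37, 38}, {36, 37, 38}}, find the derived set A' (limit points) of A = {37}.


A' = {36}

For each x ∈ X, list the open sets U ∈ τ with x ∈ U, then check whether U ∩ (A ∖ {x}) ≠ ∅ for every such U.
  x = 36: opens ∋ x are {36, 37, 38}; each meets A ∖ {36}, so x IS a limit point.
  x = 37: open {37} ∋ x has {37} ∩ (A ∖ {37}) = ∅, so x is NOT a limit point.
  x = 38: open {38} ∋ x has {38} ∩ (A ∖ {38}) = ∅, so x is NOT a limit point.
Collecting: A' = {36}.


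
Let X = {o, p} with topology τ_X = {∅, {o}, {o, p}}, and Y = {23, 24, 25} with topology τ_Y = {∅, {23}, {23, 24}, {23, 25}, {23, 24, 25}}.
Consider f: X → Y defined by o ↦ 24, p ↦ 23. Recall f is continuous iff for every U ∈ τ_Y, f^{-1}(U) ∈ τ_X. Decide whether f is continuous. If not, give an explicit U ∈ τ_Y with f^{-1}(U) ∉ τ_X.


f is NOT continuous.

Compute f^{-1}(U) for each U ∈ τ_Y:
  U = ∅: f^{-1}(U) = ∅ ∈ τ_X ✓.
  U = {23}: f^{-1}(U) = {p} ∉ τ_X ✗.
  U = {23, 24}: f^{-1}(U) = {o, p} ∈ τ_X ✓.
  U = {23, 25}: f^{-1}(U) = {p} ∉ τ_X ✗.
  U = {23, 24, 25}: f^{-1}(U) = {o, p} ∈ τ_X ✓.
Found U = {23} with f^{-1}(U) = {p} not in τ_X. Therefore f is NOT continuous.


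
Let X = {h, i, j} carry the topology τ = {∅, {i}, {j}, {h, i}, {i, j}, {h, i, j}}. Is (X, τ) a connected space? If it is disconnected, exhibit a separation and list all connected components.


(X, τ) is disconnected; components = [{j}, {h, i}].

Find clopen sets (U ∈ τ with X ∖ U ∈ τ):
  U = ∅, X ∖ U = {h, i, j} — both open, so U is clopen.
  U = {j}, X ∖ U = {h, i} — both open, so U is clopen.
  U = {h, i}, X ∖ U = {j} — both open, so U is clopen.
  U = {h, i, j}, X ∖ U = ∅ — both open, so U is clopen.
Nontrivial clopen(s) exist: e.g. {h, i}. So (X, τ) is disconnected.
Compute connected components by grouping points that agree on all clopens:
  component: {j}
  component: {h, i}


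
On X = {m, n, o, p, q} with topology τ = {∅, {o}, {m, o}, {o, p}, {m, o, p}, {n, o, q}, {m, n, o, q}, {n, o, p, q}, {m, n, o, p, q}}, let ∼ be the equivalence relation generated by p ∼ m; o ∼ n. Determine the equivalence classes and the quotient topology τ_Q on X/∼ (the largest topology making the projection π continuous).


X/∼ = {[m=p], [n=o], [q]}; |τ_Q| = 3.

Equivalence classes: [m=p], [n=o], [q].
Quotient map π: X → X/∼ sends m ↦ [m=p], n ↦ [n=o], o ↦ [n=o], p ↦ [m=p], q ↦ [q].
For each subset V ⊆ X/∼, compute π^{-1}(V) ⊆ X and check whether π^{-1}(V) ∈ τ. V is open in τ_Q iff π^{-1}(V) ∈ τ.
  V = {}: π^{-1}(V) = ∅ ∈ τ ✓.
  V = {[m=p]}: π^{-1}(V) = {m, p} ∉ τ ✗.
  V = {[n=o]}: π^{-1}(V) = {n, o} ∉ τ ✗.
  V = {[m=p], [n=o]}: π^{-1}(V) = {m, n, o, p} ∉ τ ✗.
  V = {[q]}: π^{-1}(V) = {q} ∉ τ ✗.
  V = {[m=p], [q]}: π^{-1}(V) = {m, p, q} ∉ τ ✗.
  V = {[n=o], [q]}: π^{-1}(V) = {n, o, q} ∈ τ ✓.
  V = {[m=p], [n=o], [q]}: π^{-1}(V) = {m, n, o, p, q} ∈ τ ✓.
Open sets in the quotient: τ_Q = {{}, {[n=o], [q]}, {[m=p], [n=o], [q]}} (3 elements).


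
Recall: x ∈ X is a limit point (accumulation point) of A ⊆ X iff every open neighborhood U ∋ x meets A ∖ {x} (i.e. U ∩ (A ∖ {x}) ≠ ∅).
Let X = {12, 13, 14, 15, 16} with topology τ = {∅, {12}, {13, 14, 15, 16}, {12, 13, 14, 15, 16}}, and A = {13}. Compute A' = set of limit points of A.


A' = {14, 15, 16}

For each x ∈ X, list the open sets U ∈ τ with x ∈ U, then check whether U ∩ (A ∖ {x}) ≠ ∅ for every such U.
  x = 12: open {12} ∋ x has {12} ∩ (A ∖ {12}) = ∅, so x is NOT a limit point.
  x = 13: open {13, 14, 15, 16} ∋ x has {13, 14, 15, 16} ∩ (A ∖ {13}) = ∅, so x is NOT a limit point.
  x = 14: opens ∋ x are {13, 14, 15, 16}, {12, 13, 14, 15, 16}; each meets A ∖ {14}, so x IS a limit point.
  x = 15: opens ∋ x are {13, 14, 15, 16}, {12, 13, 14, 15, 16}; each meets A ∖ {15}, so x IS a limit point.
  x = 16: opens ∋ x are {13, 14, 15, 16}, {12, 13, 14, 15, 16}; each meets A ∖ {16}, so x IS a limit point.
Collecting: A' = {14, 15, 16}.


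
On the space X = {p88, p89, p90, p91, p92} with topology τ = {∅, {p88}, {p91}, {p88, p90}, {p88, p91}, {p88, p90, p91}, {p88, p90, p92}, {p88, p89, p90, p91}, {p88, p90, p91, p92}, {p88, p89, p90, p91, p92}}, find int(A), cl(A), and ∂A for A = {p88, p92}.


int(A) = {p88}, cl(A) = {p88, p89, p90, p92}, ∂A = {p89, p90, p92}.

Closed sets in (X, τ) are complements of opens:
  closed(X, τ) = {∅, {p89}, {p92}, {p89, p91}, {p89, p92}, {p89, p90, p92}, {p89, p91, p92}, {p88, p89, p90, p92}, {p89, p90, p91, p92}, {p88, p89, p90, p91, p92}}.
int(A) = ⋃ {U ∈ τ : U ⊆ A}. Opens contained in A: ∅, {p88}.
Taking the union of these: int(A) = {p88}.
cl(A) = ⋂ {C closed : A ⊆ C}. Closed sets containing A: {p88, p89, p90, p92}, {p88, p89, p90, p91, p92}.
Intersecting these: cl(A) = {p88, p89, p90, p92}.
∂A = cl(A) ∖ int(A) = {p88, p89, p90, p92} ∖ {p88} = {p89, p90, p92}.


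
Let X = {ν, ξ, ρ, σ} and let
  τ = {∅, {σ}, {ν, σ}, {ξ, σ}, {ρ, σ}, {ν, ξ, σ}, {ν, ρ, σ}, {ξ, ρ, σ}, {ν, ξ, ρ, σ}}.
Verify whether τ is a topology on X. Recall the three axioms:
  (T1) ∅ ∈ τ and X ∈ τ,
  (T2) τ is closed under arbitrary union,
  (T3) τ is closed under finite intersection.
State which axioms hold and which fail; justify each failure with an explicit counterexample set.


τ IS a topology on X.

Axiom (T1): ∅ ∈ τ? Yes; X ∈ τ? Yes.
Axiom (T2/T3): check pairwise unions and intersections of members of τ.
All pairwise intersections and unions checked — each lies in τ. Therefore τ satisfies (T1), (T2), (T3): it IS a topology on X.


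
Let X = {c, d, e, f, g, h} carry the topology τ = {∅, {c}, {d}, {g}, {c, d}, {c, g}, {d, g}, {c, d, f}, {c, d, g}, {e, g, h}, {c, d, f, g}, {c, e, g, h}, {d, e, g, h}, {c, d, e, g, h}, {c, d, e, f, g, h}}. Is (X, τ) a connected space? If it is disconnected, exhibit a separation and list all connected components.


(X, τ) is disconnected; components = [{c, d, f}, {e, g, h}].

Find clopen sets (U ∈ τ with X ∖ U ∈ τ):
  U = ∅, X ∖ U = {c, d, e, f, g, h} — both open, so U is clopen.
  U = {c, d, f}, X ∖ U = {e, g, h} — both open, so U is clopen.
  U = {e, g, h}, X ∖ U = {c, d, f} — both open, so U is clopen.
  U = {c, d, e, f, g, h}, X ∖ U = ∅ — both open, so U is clopen.
Nontrivial clopen(s) exist: e.g. {c, d, f}. So (X, τ) is disconnected.
Compute connected components by grouping points that agree on all clopens:
  component: {c, d, f}
  component: {e, g, h}


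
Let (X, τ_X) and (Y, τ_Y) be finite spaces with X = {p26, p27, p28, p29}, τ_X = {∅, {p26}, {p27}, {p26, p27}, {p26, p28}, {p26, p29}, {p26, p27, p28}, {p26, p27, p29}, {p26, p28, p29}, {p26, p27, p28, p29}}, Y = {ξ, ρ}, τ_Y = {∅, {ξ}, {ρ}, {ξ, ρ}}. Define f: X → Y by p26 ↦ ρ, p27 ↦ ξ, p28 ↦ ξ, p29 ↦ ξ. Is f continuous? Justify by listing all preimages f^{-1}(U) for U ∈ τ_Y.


f is NOT continuous.

Compute f^{-1}(U) for each U ∈ τ_Y:
  U = ∅: f^{-1}(U) = ∅ ∈ τ_X ✓.
  U = {ξ}: f^{-1}(U) = {p27, p28, p29} ∉ τ_X ✗.
  U = {ρ}: f^{-1}(U) = {p26} ∈ τ_X ✓.
  U = {ξ, ρ}: f^{-1}(U) = {p26, p27, p28, p29} ∈ τ_X ✓.
Found U = {ξ} with f^{-1}(U) = {p27, p28, p29} not in τ_X. Therefore f is NOT continuous.


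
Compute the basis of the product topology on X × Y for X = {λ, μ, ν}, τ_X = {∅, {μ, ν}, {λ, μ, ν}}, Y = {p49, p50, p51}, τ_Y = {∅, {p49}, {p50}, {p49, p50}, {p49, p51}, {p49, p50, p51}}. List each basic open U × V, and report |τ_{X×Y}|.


Basis B = {∅ × ∅, {μ, ν} × {p49}, {μ, ν} × {p50}, {λ, μ, ν} × {p49}, {λ, μ, ν} × {p50}, {μ, ν} × {p49, p50}, {μ, ν} × {p49, p51}, {λ, μ, ν} × {p49, p50}, {λ, μ, ν} × {p49, p51}, {μ, ν} × {p49, p50, p51}, {λ, μ, ν} × {p49, p50, p51}}; |τ_{X×Y}| = 18.

Enumerate products U × V with U ∈ τ_X, V ∈ τ_Y (deduplicated):
  ∅ × ∅ = {} (∅)
  {μ, ν} × {p49} = {(μ,p49), (ν,p49)}
  {μ, ν} × {p50} = {(μ,p50), (ν,p50)}
  {λ, μ, ν} × {p49} = {(λ,p49), (μ,p49), (ν,p49)}
  {λ, μ, ν} × {p50} = {(λ,p50), (μ,p50), (ν,p50)}
  {μ, ν} × {p49, p50} = {(μ,p49), (μ,p50), (ν,p49), (ν,p50)}
  {μ, ν} × {p49, p51} = {(μ,p49), (μ,p51), (ν,p49), (ν,p51)}
  {λ, μ, ν} × {p49, p50} = {(λ,p49), (λ,p50), (μ,p49), (μ,p50), (ν,p49), (ν,p50)}
  {λ, μ, ν} × {p49, p51} = {(λ,p49), (λ,p51), (μ,p49), (μ,p51), (ν,p49), (ν,p51)}
  {μ, ν} × {p49, p50, p51} = {(μ,p49), (μ,p50), (μ,p51), (ν,p49), (ν,p50), (ν,p51)}
  {λ, μ, ν} × {p49, p50, p51} = {(λ,p49), (λ,p50), (λ,p51), (μ,p49), (μ,p50), (μ,p51), (ν,p49), (ν,p50), (ν,p51)}
These 11 distinct sets form the basis B.
Close under arbitrary unions to get τ_{X×Y}; counting gives |τ_{X×Y}| = 18.


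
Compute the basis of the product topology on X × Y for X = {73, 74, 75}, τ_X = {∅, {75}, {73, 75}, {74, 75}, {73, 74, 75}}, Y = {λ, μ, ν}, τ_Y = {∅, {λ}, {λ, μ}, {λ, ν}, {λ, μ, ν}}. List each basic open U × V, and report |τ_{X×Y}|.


Basis B = {∅ × ∅, {75} × {λ}, {73, 75} × {λ}, {74, 75} × {λ}, {75} × {λ, μ}, {75} × {λ, ν}, {73, 74, 75} × {λ}, {75} × {λ, μ, ν}, {73, 75} × {λ, μ}, {73, 75} × {λ, ν}, {74, 75} × {λ, μ}, {74, 75} × {λ, ν}, {73, 75} × {λ, μ, ν}, {73, 74, 75} × {λ, μ}, {73, 74, 75} × {λ, ν}, {74, 75} × {λ, μ, ν}, {73, 74, 75} × {λ, μ, ν}}; |τ_{X×Y}| = 48.

Enumerate products U × V with U ∈ τ_X, V ∈ τ_Y (deduplicated):
  ∅ × ∅ = {} (∅)
  {75} × {λ} = {(75,λ)}
  {73, 75} × {λ} = {(73,λ), (75,λ)}
  {74, 75} × {λ} = {(74,λ), (75,λ)}
  {75} × {λ, μ} = {(75,λ), (75,μ)}
  {75} × {λ, ν} = {(75,λ), (75,ν)}
  {73, 74, 75} × {λ} = {(73,λ), (74,λ), (75,λ)}
  {75} × {λ, μ, ν} = {(75,λ), (75,μ), (75,ν)}
  {73, 75} × {λ, μ} = {(73,λ), (73,μ), (75,λ), (75,μ)}
  {73, 75} × {λ, ν} = {(73,λ), (73,ν), (75,λ), (75,ν)}
  {74, 75} × {λ, μ} = {(74,λ), (74,μ), (75,λ), (75,μ)}
  {74, 75} × {λ, ν} = {(74,λ), (74,ν), (75,λ), (75,ν)}
  {73, 75} × {λ, μ, ν} = {(73,λ), (73,μ), (73,ν), (75,λ), (75,μ), (75,ν)}
  {73, 74, 75} × {λ, μ} = {(73,λ), (73,μ), (74,λ), (74,μ), (75,λ), (75,μ)}
  {73, 74, 75} × {λ, ν} = {(73,λ), (73,ν), (74,λ), (74,ν), (75,λ), (75,ν)}
  {74, 75} × {λ, μ, ν} = {(74,λ), (74,μ), (74,ν), (75,λ), (75,μ), (75,ν)}
  {73, 74, 75} × {λ, μ, ν} = {(73,λ), (73,μ), (73,ν), (74,λ), (74,μ), (74,ν), (75,λ), (75,μ), (75,ν)}
These 17 distinct sets form the basis B.
Close under arbitrary unions to get τ_{X×Y}; counting gives |τ_{X×Y}| = 48.


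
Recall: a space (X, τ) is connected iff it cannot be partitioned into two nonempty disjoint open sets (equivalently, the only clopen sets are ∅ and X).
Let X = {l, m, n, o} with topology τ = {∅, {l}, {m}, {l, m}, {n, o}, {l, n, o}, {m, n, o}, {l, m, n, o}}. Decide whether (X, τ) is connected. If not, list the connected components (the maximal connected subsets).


(X, τ) is disconnected; components = [{l}, {m}, {n, o}].

Find clopen sets (U ∈ τ with X ∖ U ∈ τ):
  U = ∅, X ∖ U = {l, m, n, o} — both open, so U is clopen.
  U = {l}, X ∖ U = {m, n, o} — both open, so U is clopen.
  U = {m}, X ∖ U = {l, n, o} — both open, so U is clopen.
  U = {l, m}, X ∖ U = {n, o} — both open, so U is clopen.
  U = {n, o}, X ∖ U = {l, m} — both open, so U is clopen.
  U = {l, n, o}, X ∖ U = {m} — both open, so U is clopen.
  U = {m, n, o}, X ∖ U = {l} — both open, so U is clopen.
  U = {l, m, n, o}, X ∖ U = ∅ — both open, so U is clopen.
Nontrivial clopen(s) exist: e.g. {l}. So (X, τ) is disconnected.
Compute connected components by grouping points that agree on all clopens:
  component: {l}
  component: {m}
  component: {n, o}


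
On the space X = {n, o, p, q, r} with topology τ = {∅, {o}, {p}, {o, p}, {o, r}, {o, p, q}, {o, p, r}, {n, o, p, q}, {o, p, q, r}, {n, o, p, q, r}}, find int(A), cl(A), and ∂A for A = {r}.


int(A) = ∅, cl(A) = {r}, ∂A = {r}.

Closed sets in (X, τ) are complements of opens:
  closed(X, τ) = {∅, {n}, {r}, {n, q}, {n, r}, {n, p, q}, {n, q, r}, {n, o, q, r}, {n, p, q, r}, {n, o, p, q, r}}.
int(A) = ⋃ {U ∈ τ : U ⊆ A}. Opens contained in A: ∅.
Taking the union of these: int(A) = ∅.
cl(A) = ⋂ {C closed : A ⊆ C}. Closed sets containing A: {r}, {n, r}, {n, q, r}, {n, o, q, r}, {n, p, q, r}, {n, o, p, q, r}.
Intersecting these: cl(A) = {r}.
∂A = cl(A) ∖ int(A) = {r} ∖ ∅ = {r}.


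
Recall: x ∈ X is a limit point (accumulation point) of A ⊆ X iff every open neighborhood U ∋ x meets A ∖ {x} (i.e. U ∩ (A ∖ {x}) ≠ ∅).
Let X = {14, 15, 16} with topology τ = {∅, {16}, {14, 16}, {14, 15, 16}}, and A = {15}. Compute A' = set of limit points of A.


A' = ∅

For each x ∈ X, list the open sets U ∈ τ with x ∈ U, then check whether U ∩ (A ∖ {x}) ≠ ∅ for every such U.
  x = 14: open {14, 16} ∋ x has {14, 16} ∩ (A ∖ {14}) = ∅, so x is NOT a limit point.
  x = 15: open {14, 15, 16} ∋ x has {14, 15, 16} ∩ (A ∖ {15}) = ∅, so x is NOT a limit point.
  x = 16: open {16} ∋ x has {16} ∩ (A ∖ {16}) = ∅, so x is NOT a limit point.
Collecting: A' = ∅.


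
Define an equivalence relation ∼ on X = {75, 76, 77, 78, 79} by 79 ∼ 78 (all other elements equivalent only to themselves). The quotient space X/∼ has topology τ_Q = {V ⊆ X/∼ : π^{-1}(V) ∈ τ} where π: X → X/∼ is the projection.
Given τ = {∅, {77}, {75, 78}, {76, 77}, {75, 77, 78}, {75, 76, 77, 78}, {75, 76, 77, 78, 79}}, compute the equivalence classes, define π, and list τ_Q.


X/∼ = {[75], [76], [77], [78=79]}; |τ_Q| = 4.

Equivalence classes: [75], [76], [77], [78=79].
Quotient map π: X → X/∼ sends 75 ↦ [75], 76 ↦ [76], 77 ↦ [77], 78 ↦ [78=79], 79 ↦ [78=79].
For each subset V ⊆ X/∼, compute π^{-1}(V) ⊆ X and check whether π^{-1}(V) ∈ τ. V is open in τ_Q iff π^{-1}(V) ∈ τ.
  V = {}: π^{-1}(V) = ∅ ∈ τ ✓.
  V = {[75]}: π^{-1}(V) = {75} ∉ τ ✗.
  V = {[76]}: π^{-1}(V) = {76} ∉ τ ✗.
  V = {[75], [76]}: π^{-1}(V) = {75, 76} ∉ τ ✗.
  V = {[77]}: π^{-1}(V) = {77} ∈ τ ✓.
  V = {[75], [77]}: π^{-1}(V) = {75, 77} ∉ τ ✗.
  V = {[76], [77]}: π^{-1}(V) = {76, 77} ∈ τ ✓.
  V = {[75], [76], [77]}: π^{-1}(V) = {75, 76, 77} ∉ τ ✗.
  V = {[78=79]}: π^{-1}(V) = {78, 79} ∉ τ ✗.
  V = {[75], [78=79]}: π^{-1}(V) = {75, 78, 79} ∉ τ ✗.
  V = {[76], [78=79]}: π^{-1}(V) = {76, 78, 79} ∉ τ ✗.
  V = {[75], [76], [78=79]}: π^{-1}(V) = {75, 76, 78, 79} ∉ τ ✗.
  V = {[77], [78=79]}: π^{-1}(V) = {77, 78, 79} ∉ τ ✗.
  V = {[75], [77], [78=79]}: π^{-1}(V) = {75, 77, 78, 79} ∉ τ ✗.
  V = {[76], [77], [78=79]}: π^{-1}(V) = {76, 77, 78, 79} ∉ τ ✗.
  V = {[75], [76], [77], [78=79]}: π^{-1}(V) = {75, 76, 77, 78, 79} ∈ τ ✓.
Open sets in the quotient: τ_Q = {{}, {[77]}, {[76], [77]}, {[75], [76], [77], [78=79]}} (4 elements).


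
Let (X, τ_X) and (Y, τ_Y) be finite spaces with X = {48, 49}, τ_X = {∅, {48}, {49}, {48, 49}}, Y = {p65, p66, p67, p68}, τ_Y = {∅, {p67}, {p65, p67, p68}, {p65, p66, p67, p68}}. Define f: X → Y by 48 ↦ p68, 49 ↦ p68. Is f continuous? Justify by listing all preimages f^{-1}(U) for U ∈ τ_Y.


f IS continuous.

Compute f^{-1}(U) for each U ∈ τ_Y:
  U = ∅: f^{-1}(U) = ∅ ∈ τ_X ✓.
  U = {p67}: f^{-1}(U) = ∅ ∈ τ_X ✓.
  U = {p65, p67, p68}: f^{-1}(U) = {48, 49} ∈ τ_X ✓.
  U = {p65, p66, p67, p68}: f^{-1}(U) = {48, 49} ∈ τ_X ✓.
Every preimage lies in τ_X, so f IS continuous.
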